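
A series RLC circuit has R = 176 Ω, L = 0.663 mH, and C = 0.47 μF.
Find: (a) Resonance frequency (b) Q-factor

Step 1 — Resonance condition Im(Z)=0 gives ω₀ = 1/√(LC).
Step 2 — ω₀ = 1/√(0.000663·4.7e-07) = 5.665e+04 rad/s.
Step 3 — f₀ = ω₀/(2π) = 9016 Hz.
Step 4 — Series Q: Q = ω₀L/R = 5.665e+04·0.000663/176 = 0.2134.

(a) f₀ = 9016 Hz  (b) Q = 0.2134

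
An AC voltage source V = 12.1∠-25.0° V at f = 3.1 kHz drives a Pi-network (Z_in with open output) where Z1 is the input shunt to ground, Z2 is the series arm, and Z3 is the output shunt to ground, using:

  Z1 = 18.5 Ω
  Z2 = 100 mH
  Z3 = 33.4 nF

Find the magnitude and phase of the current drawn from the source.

Step 1 — Angular frequency: ω = 2π·f = 2π·3100 = 1.948e+04 rad/s.
Step 2 — Component impedances:
  Z1: Z = R = 18.5 Ω
  Z2: Z = jωL = j·1.948e+04·0.1 = 0 + j1948 Ω
  Z3: Z = 1/(jωC) = -j/(ω·C) = 0 - j1537 Ω
Step 3 — With open output, the series arm Z2 and the output shunt Z3 appear in series to ground: Z2 + Z3 = 0 + j410.7 Ω.
Step 4 — Parallel with input shunt Z1: Z_in = Z1 || (Z2 + Z3) = 18.46 + j0.8317 Ω = 18.48∠2.6° Ω.
Step 5 — Source phasor: V = 12.1∠-25.0° V = 10.97 - j5.114 V.
Step 6 — Ohm's law: I = V / Z_total = (10.97 - j5.114) / (18.46 + j0.8317) = 0.5803 - j0.3031 A.
Step 7 — Convert to polar: |I| = 0.6547 A, ∠I = -27.6°.

I = 0.6547∠-27.6° A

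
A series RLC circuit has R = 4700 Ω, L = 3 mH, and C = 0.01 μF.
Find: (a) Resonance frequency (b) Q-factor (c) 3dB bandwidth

Step 1 — Resonance: ω₀ = 1/√(LC) = 1/√(0.003·1e-08) = 1.826e+05 rad/s.
Step 2 — f₀ = ω₀/(2π) = 2.906e+04 Hz.
Step 3 — Series Q: Q = ω₀L/R = 1.826e+05·0.003/4700 = 0.1165.
Step 4 — Bandwidth: Δω = ω₀/Q = 1.567e+06 rad/s; BW = Δω/(2π) = 2.493e+05 Hz.

(a) f₀ = 2.906e+04 Hz  (b) Q = 0.1165  (c) BW = 2.493e+05 Hz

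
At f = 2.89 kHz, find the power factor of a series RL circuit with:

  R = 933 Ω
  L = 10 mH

Step 1 — Angular frequency: ω = 2π·f = 2π·2890 = 1.816e+04 rad/s.
Step 2 — Component impedances:
  R: Z = R = 933 Ω
  L: Z = jωL = j·1.816e+04·0.01 = 0 + j181.6 Ω
Step 3 — Series combination: Z_total = R + L = 933 + j181.6 Ω = 950.5∠11.0° Ω.
Step 4 — Power factor: PF = cos(φ) = Re(Z)/|Z| = 933/950.5 = 0.9816.
Step 5 — Type: Im(Z) = 181.6 ⇒ lagging (phase φ = 11.0°).

PF = 0.9816 (lagging, φ = 11.0°)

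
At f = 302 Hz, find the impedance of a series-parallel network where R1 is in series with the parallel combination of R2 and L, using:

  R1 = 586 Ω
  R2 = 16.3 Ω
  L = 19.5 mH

Step 1 — Angular frequency: ω = 2π·f = 2π·302 = 1898 rad/s.
Step 2 — Component impedances:
  R1: Z = R = 586 Ω
  R2: Z = R = 16.3 Ω
  L: Z = jωL = j·1898·0.0195 = 0 + j37 Ω
Step 3 — Parallel branch: R2 || L = 1/(1/R2 + 1/L) = 13.65 + j6.014 Ω.
Step 4 — Series with R1: Z_total = R1 + (R2 || L) = 599.7 + j6.014 Ω = 599.7∠0.6° Ω.

Z = 599.7 + j6.014 Ω = 599.7∠0.6° Ω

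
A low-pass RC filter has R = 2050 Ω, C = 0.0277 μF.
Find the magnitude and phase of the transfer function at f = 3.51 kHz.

Step 1 — Angular frequency: ω = 2π·3510 = 2.205e+04 rad/s.
Step 2 — Transfer function: H(jω) = 1/(1 + jωRC).
Step 3 — Denominator: 1 + jωRC = 1 + j·2.205e+04·2050·2.77e-08 = 1 + j1.252.
Step 4 — H = 0.3894 - j0.4876.
Step 5 — Magnitude: |H| = 0.624 (-4.1 dB); phase: φ = -51.4°.

|H| = 0.624 (-4.1 dB), φ = -51.4°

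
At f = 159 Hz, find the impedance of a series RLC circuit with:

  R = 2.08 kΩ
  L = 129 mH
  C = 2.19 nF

Step 1 — Angular frequency: ω = 2π·f = 2π·159 = 999 rad/s.
Step 2 — Component impedances:
  R: Z = R = 2080 Ω
  L: Z = jωL = j·999·0.129 = 0 + j128.9 Ω
  C: Z = 1/(jωC) = -j/(ω·C) = 0 - j4.571e+05 Ω
Step 3 — Series combination: Z_total = R + L + C = 2080 - j4.569e+05 Ω = 4.569e+05∠-89.7° Ω.

Z = 2080 - j4.569e+05 Ω = 4.569e+05∠-89.7° Ω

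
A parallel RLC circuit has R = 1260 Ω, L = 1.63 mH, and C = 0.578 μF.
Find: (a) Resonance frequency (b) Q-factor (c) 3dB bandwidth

Step 1 — Resonance: ω₀ = 1/√(LC) = 1/√(0.00163·5.78e-07) = 3.258e+04 rad/s.
Step 2 — f₀ = ω₀/(2π) = 5185 Hz.
Step 3 — Parallel Q: Q = R/(ω₀L) = 1260/(3.258e+04·0.00163) = 23.73.
Step 4 — Bandwidth: Δω = ω₀/Q = 1373 rad/s; BW = Δω/(2π) = 218.5 Hz.

(a) f₀ = 5185 Hz  (b) Q = 23.73  (c) BW = 218.5 Hz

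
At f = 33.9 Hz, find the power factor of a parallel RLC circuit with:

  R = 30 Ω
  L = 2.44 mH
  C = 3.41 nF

Step 1 — Angular frequency: ω = 2π·f = 2π·33.9 = 213 rad/s.
Step 2 — Component impedances:
  R: Z = R = 30 Ω
  L: Z = jωL = j·213·0.00244 = 0 + j0.5197 Ω
  C: Z = 1/(jωC) = -j/(ω·C) = 0 - j1.377e+06 Ω
Step 3 — Parallel combination: 1/Z_total = 1/R + 1/L + 1/C; Z_total = 0.009001 + j0.5196 Ω = 0.5196∠89.0° Ω.
Step 4 — Power factor: PF = cos(φ) = Re(Z)/|Z| = 0.009001/0.5196 = 0.01732.
Step 5 — Type: Im(Z) = 0.5196 ⇒ lagging (phase φ = 89.0°).

PF = 0.01732 (lagging, φ = 89.0°)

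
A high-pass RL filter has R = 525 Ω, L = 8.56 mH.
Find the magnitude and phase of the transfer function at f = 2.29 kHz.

Step 1 — Angular frequency: ω = 2π·2290 = 1.439e+04 rad/s.
Step 2 — Transfer function: H(jω) = jωL/(R + jωL).
Step 3 — Numerator jωL = j·123.2; denominator R + jωL = 525 + j123.2.
Step 4 — H = 0.05217 + j0.2224.
Step 5 — Magnitude: |H| = 0.2284 (-12.8 dB); phase: φ = 76.8°.

|H| = 0.2284 (-12.8 dB), φ = 76.8°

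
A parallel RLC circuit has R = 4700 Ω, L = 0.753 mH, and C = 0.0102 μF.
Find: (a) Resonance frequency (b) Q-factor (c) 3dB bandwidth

Step 1 — Resonance: ω₀ = 1/√(LC) = 1/√(0.000753·1.02e-08) = 3.608e+05 rad/s.
Step 2 — f₀ = ω₀/(2π) = 5.743e+04 Hz.
Step 3 — Parallel Q: Q = R/(ω₀L) = 4700/(3.608e+05·0.000753) = 17.3.
Step 4 — Bandwidth: Δω = ω₀/Q = 2.086e+04 rad/s; BW = Δω/(2π) = 3320 Hz.

(a) f₀ = 5.743e+04 Hz  (b) Q = 17.3  (c) BW = 3320 Hz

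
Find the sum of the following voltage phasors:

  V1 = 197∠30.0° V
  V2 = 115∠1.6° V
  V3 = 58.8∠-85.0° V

Step 1 — Convert each phasor to rectangular form:
  V1 = 197·(cos(30.0°) + j·sin(30.0°)) = 170.6 + j98.5 V
  V2 = 115·(cos(1.6°) + j·sin(1.6°)) = 115 + j3.211 V
  V3 = 58.8·(cos(-85.0°) + j·sin(-85.0°)) = 5.125 - j58.58 V
Step 2 — Sum components: V_total = 290.7 + j43.13 V.
Step 3 — Convert to polar: |V_total| = 293.9 V, ∠V_total = 8.4°.

V_total = 293.9∠8.4° V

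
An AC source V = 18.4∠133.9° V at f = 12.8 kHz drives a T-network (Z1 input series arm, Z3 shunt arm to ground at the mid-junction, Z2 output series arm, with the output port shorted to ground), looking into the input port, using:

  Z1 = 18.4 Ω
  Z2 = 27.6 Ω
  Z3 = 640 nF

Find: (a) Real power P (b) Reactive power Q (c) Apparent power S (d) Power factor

Step 1 — Angular frequency: ω = 2π·f = 2π·1.28e+04 = 8.042e+04 rad/s.
Step 2 — Component impedances:
  Z1: Z = R = 18.4 Ω
  Z2: Z = R = 27.6 Ω
  Z3: Z = 1/(jωC) = -j/(ω·C) = 0 - j19.43 Ω
Step 3 — With the output port shorted to ground, the output series arm Z2 runs from the junction to ground; the shunt arm Z3 also runs from the junction to ground. They appear in parallel: Z3 || Z2 = 9.145 - j12.99 Ω.
Step 4 — Series with input arm Z1: Z_in = Z1 + (Z3 || Z2) = 27.54 - j12.99 Ω = 30.45∠-25.3° Ω.
Step 5 — Source phasor: V = 18.4∠133.9° V = -12.76 + j13.26 V.
Step 6 — Current: I = V / Z = -0.5646 + j0.215 A = 0.6042∠159.2° A.
Step 7 — Complex power: S = V·I* = 10.05 - j4.742 VA.
Step 8 — Real power: P = Re(S) = 10.05 W.
Step 9 — Reactive power: Q = Im(S) = -4.742 VAR.
Step 10 — Apparent power: |S| = 11.12 VA.
Step 11 — Power factor: PF = P/|S| = 0.9045 (leading).

(a) P = 10.05 W  (b) Q = -4.742 VAR  (c) S = 11.12 VA  (d) PF = 0.9045 (leading)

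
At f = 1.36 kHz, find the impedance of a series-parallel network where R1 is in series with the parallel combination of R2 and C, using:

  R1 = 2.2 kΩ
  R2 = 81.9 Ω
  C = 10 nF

Step 1 — Angular frequency: ω = 2π·f = 2π·1360 = 8545 rad/s.
Step 2 — Component impedances:
  R1: Z = R = 2200 Ω
  R2: Z = R = 81.9 Ω
  C: Z = 1/(jωC) = -j/(ω·C) = 0 - j1.17e+04 Ω
Step 3 — Parallel branch: R2 || C = 1/(1/R2 + 1/C) = 81.9 - j0.5731 Ω.
Step 4 — Series with R1: Z_total = R1 + (R2 || C) = 2282 - j0.5731 Ω = 2282∠-0.0° Ω.

Z = 2282 - j0.5731 Ω = 2282∠-0.0° Ω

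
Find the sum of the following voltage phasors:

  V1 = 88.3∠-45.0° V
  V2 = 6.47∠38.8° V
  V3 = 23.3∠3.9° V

Step 1 — Convert each phasor to rectangular form:
  V1 = 88.3·(cos(-45.0°) + j·sin(-45.0°)) = 62.44 - j62.44 V
  V2 = 6.47·(cos(38.8°) + j·sin(38.8°)) = 5.042 + j4.054 V
  V3 = 23.3·(cos(3.9°) + j·sin(3.9°)) = 23.25 + j1.585 V
Step 2 — Sum components: V_total = 90.73 - j56.8 V.
Step 3 — Convert to polar: |V_total| = 107 V, ∠V_total = -32.0°.

V_total = 107∠-32.0° V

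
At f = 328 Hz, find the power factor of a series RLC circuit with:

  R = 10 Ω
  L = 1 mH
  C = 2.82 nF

Step 1 — Angular frequency: ω = 2π·f = 2π·328 = 2061 rad/s.
Step 2 — Component impedances:
  R: Z = R = 10 Ω
  L: Z = jωL = j·2061·0.001 = 0 + j2.061 Ω
  C: Z = 1/(jωC) = -j/(ω·C) = 0 - j1.721e+05 Ω
Step 3 — Series combination: Z_total = R + L + C = 10 - j1.721e+05 Ω = 1.721e+05∠-90.0° Ω.
Step 4 — Power factor: PF = cos(φ) = Re(Z)/|Z| = 10/1.7206e+05 = 5.812e-05.
Step 5 — Type: Im(Z) = -1.721e+05 ⇒ leading (phase φ = -90.0°).

PF = 5.812e-05 (leading, φ = -90.0°)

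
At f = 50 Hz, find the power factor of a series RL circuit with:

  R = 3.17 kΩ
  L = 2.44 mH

Step 1 — Angular frequency: ω = 2π·f = 2π·50 = 314.2 rad/s.
Step 2 — Component impedances:
  R: Z = R = 3170 Ω
  L: Z = jωL = j·314.2·0.00244 = 0 + j0.7665 Ω
Step 3 — Series combination: Z_total = R + L = 3170 + j0.7665 Ω = 3170∠0.0° Ω.
Step 4 — Power factor: PF = cos(φ) = Re(Z)/|Z| = 3170/3170 = 1.
Step 5 — Type: Im(Z) = 0.7665 ⇒ lagging (phase φ = 0.0°).

PF = 1 (lagging, φ = 0.0°)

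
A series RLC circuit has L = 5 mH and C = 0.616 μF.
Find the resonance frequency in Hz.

Step 1 — Resonance condition Im(Z)=0 gives ω₀ = 1/√(LC).
Step 2 — ω₀ = 1/√(0.005·6.16e-07) = 1.802e+04 rad/s.
Step 3 — f₀ = ω₀/(2π) = 2868 Hz.

f₀ = 2868 Hz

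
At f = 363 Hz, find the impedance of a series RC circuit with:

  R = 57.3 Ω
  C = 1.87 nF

Step 1 — Angular frequency: ω = 2π·f = 2π·363 = 2281 rad/s.
Step 2 — Component impedances:
  R: Z = R = 57.3 Ω
  C: Z = 1/(jωC) = -j/(ω·C) = 0 - j2.345e+05 Ω
Step 3 — Series combination: Z_total = R + C = 57.3 - j2.345e+05 Ω = 2.345e+05∠-90.0° Ω.

Z = 57.3 - j2.345e+05 Ω = 2.345e+05∠-90.0° Ω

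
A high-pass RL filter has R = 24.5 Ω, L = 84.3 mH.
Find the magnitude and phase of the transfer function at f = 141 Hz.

Step 1 — Angular frequency: ω = 2π·141 = 885.9 rad/s.
Step 2 — Transfer function: H(jω) = jωL/(R + jωL).
Step 3 — Numerator jωL = j·74.68; denominator R + jωL = 24.5 + j74.68.
Step 4 — H = 0.9028 + j0.2962.
Step 5 — Magnitude: |H| = 0.9502 (-0.4 dB); phase: φ = 18.2°.

|H| = 0.9502 (-0.4 dB), φ = 18.2°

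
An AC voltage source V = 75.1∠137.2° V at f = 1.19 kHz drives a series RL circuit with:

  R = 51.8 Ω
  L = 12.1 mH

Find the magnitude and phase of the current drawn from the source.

Step 1 — Angular frequency: ω = 2π·f = 2π·1190 = 7477 rad/s.
Step 2 — Component impedances:
  R: Z = R = 51.8 Ω
  L: Z = jωL = j·7477·0.0121 = 0 + j90.47 Ω
Step 3 — Series combination: Z_total = R + L = 51.8 + j90.47 Ω = 104.3∠60.2° Ω.
Step 4 — Source phasor: V = 75.1∠137.2° V = -55.1 + j51.03 V.
Step 5 — Ohm's law: I = V / Z_total = (-55.1 + j51.03) / (51.8 + j90.47) = 0.1621 + j0.7019 A.
Step 6 — Convert to polar: |I| = 0.7204 A, ∠I = 77.0°.

I = 0.7204∠77.0° A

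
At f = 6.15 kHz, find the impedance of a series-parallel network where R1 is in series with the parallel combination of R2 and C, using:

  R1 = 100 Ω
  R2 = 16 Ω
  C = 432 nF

Step 1 — Angular frequency: ω = 2π·f = 2π·6150 = 3.864e+04 rad/s.
Step 2 — Component impedances:
  R1: Z = R = 100 Ω
  R2: Z = R = 16 Ω
  C: Z = 1/(jωC) = -j/(ω·C) = 0 - j59.9 Ω
Step 3 — Parallel branch: R2 || C = 1/(1/R2 + 1/C) = 14.93 - j3.989 Ω.
Step 4 — Series with R1: Z_total = R1 + (R2 || C) = 114.9 - j3.989 Ω = 115∠-2.0° Ω.

Z = 114.9 - j3.989 Ω = 115∠-2.0° Ω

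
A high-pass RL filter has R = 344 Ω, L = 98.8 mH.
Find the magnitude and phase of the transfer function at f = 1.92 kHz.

Step 1 — Angular frequency: ω = 2π·1920 = 1.206e+04 rad/s.
Step 2 — Transfer function: H(jω) = jωL/(R + jωL).
Step 3 — Numerator jωL = j·1192; denominator R + jωL = 344 + j1192.
Step 4 — H = 0.9231 + j0.2664.
Step 5 — Magnitude: |H| = 0.9608 (-0.3 dB); phase: φ = 16.1°.

|H| = 0.9608 (-0.3 dB), φ = 16.1°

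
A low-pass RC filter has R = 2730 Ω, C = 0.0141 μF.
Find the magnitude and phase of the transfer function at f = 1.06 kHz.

Step 1 — Angular frequency: ω = 2π·1060 = 6660 rad/s.
Step 2 — Transfer function: H(jω) = 1/(1 + jωRC).
Step 3 — Denominator: 1 + jωRC = 1 + j·6660·2730·1.41e-08 = 1 + j0.2564.
Step 4 — H = 0.9383 - j0.2406.
Step 5 — Magnitude: |H| = 0.9687 (-0.3 dB); phase: φ = -14.4°.

|H| = 0.9687 (-0.3 dB), φ = -14.4°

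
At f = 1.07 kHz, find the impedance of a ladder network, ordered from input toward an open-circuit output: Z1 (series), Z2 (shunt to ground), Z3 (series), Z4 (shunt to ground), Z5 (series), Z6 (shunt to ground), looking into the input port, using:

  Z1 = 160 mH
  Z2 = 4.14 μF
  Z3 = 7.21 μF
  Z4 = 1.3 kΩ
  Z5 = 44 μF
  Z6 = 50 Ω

Step 1 — Angular frequency: ω = 2π·f = 2π·1070 = 6723 rad/s.
Step 2 — Component impedances:
  Z1: Z = jωL = j·6723·0.16 = 0 + j1076 Ω
  Z2: Z = 1/(jωC) = -j/(ω·C) = 0 - j35.93 Ω
  Z3: Z = 1/(jωC) = -j/(ω·C) = 0 - j20.63 Ω
  Z4: Z = R = 1300 Ω
  Z5: Z = 1/(jωC) = -j/(ω·C) = 0 - j3.381 Ω
  Z6: Z = R = 50 Ω
Step 3 — Ladder network (open output): work backward from the far end, alternating series and parallel combinations. Z_in = 10.57 + j1053 Ω = 1053∠89.4° Ω.

Z = 10.57 + j1053 Ω = 1053∠89.4° Ω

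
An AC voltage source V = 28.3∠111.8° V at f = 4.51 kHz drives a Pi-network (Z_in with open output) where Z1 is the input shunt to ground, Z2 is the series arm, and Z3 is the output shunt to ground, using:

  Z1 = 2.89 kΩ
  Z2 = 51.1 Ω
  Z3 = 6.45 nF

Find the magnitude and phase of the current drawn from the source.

Step 1 — Angular frequency: ω = 2π·f = 2π·4510 = 2.834e+04 rad/s.
Step 2 — Component impedances:
  Z1: Z = R = 2890 Ω
  Z2: Z = R = 51.1 Ω
  Z3: Z = 1/(jωC) = -j/(ω·C) = 0 - j5471 Ω
Step 3 — With open output, the series arm Z2 and the output shunt Z3 appear in series to ground: Z2 + Z3 = 51.1 - j5471 Ω.
Step 4 — Parallel with input shunt Z1: Z_in = Z1 || (Z2 + Z3) = 2253 - j1184 Ω = 2546∠-27.7° Ω.
Step 5 — Source phasor: V = 28.3∠111.8° V = -10.51 + j26.28 V.
Step 6 — Ohm's law: I = V / Z_total = (-10.51 + j26.28) / (2253 - j1184) = -0.008457 + j0.007216 A.
Step 7 — Convert to polar: |I| = 0.01112 A, ∠I = 139.5°.

I = 0.01112∠139.5° A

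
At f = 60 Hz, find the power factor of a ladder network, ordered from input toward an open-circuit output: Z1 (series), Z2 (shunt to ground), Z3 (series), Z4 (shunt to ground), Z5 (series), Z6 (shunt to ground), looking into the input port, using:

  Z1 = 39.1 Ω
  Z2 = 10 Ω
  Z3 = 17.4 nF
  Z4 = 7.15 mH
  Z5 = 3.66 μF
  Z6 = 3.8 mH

Step 1 — Angular frequency: ω = 2π·f = 2π·60 = 377 rad/s.
Step 2 — Component impedances:
  Z1: Z = R = 39.1 Ω
  Z2: Z = R = 10 Ω
  Z3: Z = 1/(jωC) = -j/(ω·C) = 0 - j1.524e+05 Ω
  Z4: Z = jωL = j·377·0.00715 = 0 + j2.695 Ω
  Z5: Z = 1/(jωC) = -j/(ω·C) = 0 - j724.7 Ω
  Z6: Z = jωL = j·377·0.0038 = 0 + j1.433 Ω
Step 3 — Ladder network (open output): work backward from the far end, alternating series and parallel combinations. Z_in = 49.1 - j0.000656 Ω = 49.1∠-0.0° Ω.
Step 4 — Power factor: PF = cos(φ) = Re(Z)/|Z| = 49.1/49.1 = 1.
Step 5 — Type: Im(Z) = -0.000656 ⇒ leading (phase φ = -0.0°).

PF = 1 (leading, φ = -0.0°)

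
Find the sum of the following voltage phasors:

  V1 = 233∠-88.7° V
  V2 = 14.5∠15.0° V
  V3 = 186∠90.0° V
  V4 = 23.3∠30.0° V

Step 1 — Convert each phasor to rectangular form:
  V1 = 233·(cos(-88.7°) + j·sin(-88.7°)) = 5.286 - j232.9 V
  V2 = 14.5·(cos(15.0°) + j·sin(15.0°)) = 14.01 + j3.753 V
  V3 = 186·(cos(90.0°) + j·sin(90.0°)) = 0 + j186 V
  V4 = 23.3·(cos(30.0°) + j·sin(30.0°)) = 20.18 + j11.65 V
Step 2 — Sum components: V_total = 39.47 - j31.54 V.
Step 3 — Convert to polar: |V_total| = 50.52 V, ∠V_total = -38.6°.

V_total = 50.52∠-38.6° V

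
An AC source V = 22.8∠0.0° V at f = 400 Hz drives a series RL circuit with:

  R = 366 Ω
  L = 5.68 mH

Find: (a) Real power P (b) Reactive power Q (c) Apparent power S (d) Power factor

Step 1 — Angular frequency: ω = 2π·f = 2π·400 = 2513 rad/s.
Step 2 — Component impedances:
  R: Z = R = 366 Ω
  L: Z = jωL = j·2513·0.00568 = 0 + j14.28 Ω
Step 3 — Series combination: Z_total = R + L = 366 + j14.28 Ω = 366.3∠2.2° Ω.
Step 4 — Source phasor: V = 22.8∠0.0° V = 22.8 V.
Step 5 — Current: I = V / Z = 0.0622 - j0.002426 A = 0.06225∠-2.2° A.
Step 6 — Complex power: S = V·I* = 1.418 + j0.05531 VA.
Step 7 — Real power: P = Re(S) = 1.418 W.
Step 8 — Reactive power: Q = Im(S) = 0.05531 VAR.
Step 9 — Apparent power: |S| = 1.419 VA.
Step 10 — Power factor: PF = P/|S| = 0.9992 (lagging).

(a) P = 1.418 W  (b) Q = 0.05531 VAR  (c) S = 1.419 VA  (d) PF = 0.9992 (lagging)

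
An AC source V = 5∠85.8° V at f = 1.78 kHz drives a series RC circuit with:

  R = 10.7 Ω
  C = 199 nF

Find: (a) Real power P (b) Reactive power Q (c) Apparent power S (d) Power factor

Step 1 — Angular frequency: ω = 2π·f = 2π·1780 = 1.118e+04 rad/s.
Step 2 — Component impedances:
  R: Z = R = 10.7 Ω
  C: Z = 1/(jωC) = -j/(ω·C) = 0 - j449.3 Ω
Step 3 — Series combination: Z_total = R + C = 10.7 - j449.3 Ω = 449.4∠-88.6° Ω.
Step 4 — Source phasor: V = 5∠85.8° V = 0.3662 + j4.987 V.
Step 5 — Current: I = V / Z = -0.01107 + j0.001079 A = 0.01112∠174.4° A.
Step 6 — Complex power: S = V·I* = 0.001324 - j0.05561 VA.
Step 7 — Real power: P = Re(S) = 0.001324 W.
Step 8 — Reactive power: Q = Im(S) = -0.05561 VAR.
Step 9 — Apparent power: |S| = 0.05562 VA.
Step 10 — Power factor: PF = P/|S| = 0.02381 (leading).

(a) P = 0.001324 W  (b) Q = -0.05561 VAR  (c) S = 0.05562 VA  (d) PF = 0.02381 (leading)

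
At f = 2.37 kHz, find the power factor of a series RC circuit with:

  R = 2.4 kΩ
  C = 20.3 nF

Step 1 — Angular frequency: ω = 2π·f = 2π·2370 = 1.489e+04 rad/s.
Step 2 — Component impedances:
  R: Z = R = 2400 Ω
  C: Z = 1/(jωC) = -j/(ω·C) = 0 - j3308 Ω
Step 3 — Series combination: Z_total = R + C = 2400 - j3308 Ω = 4087∠-54.0° Ω.
Step 4 — Power factor: PF = cos(φ) = Re(Z)/|Z| = 2400/4087 = 0.5872.
Step 5 — Type: Im(Z) = -3308 ⇒ leading (phase φ = -54.0°).

PF = 0.5872 (leading, φ = -54.0°)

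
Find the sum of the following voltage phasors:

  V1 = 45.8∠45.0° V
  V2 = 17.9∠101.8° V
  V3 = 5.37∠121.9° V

Step 1 — Convert each phasor to rectangular form:
  V1 = 45.8·(cos(45.0°) + j·sin(45.0°)) = 32.39 + j32.39 V
  V2 = 17.9·(cos(101.8°) + j·sin(101.8°)) = -3.66 + j17.52 V
  V3 = 5.37·(cos(121.9°) + j·sin(121.9°)) = -2.838 + j4.559 V
Step 2 — Sum components: V_total = 25.89 + j54.47 V.
Step 3 — Convert to polar: |V_total| = 60.31 V, ∠V_total = 64.6°.

V_total = 60.31∠64.6° V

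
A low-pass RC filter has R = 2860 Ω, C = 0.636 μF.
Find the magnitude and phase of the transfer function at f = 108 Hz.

Step 1 — Angular frequency: ω = 2π·108 = 678.6 rad/s.
Step 2 — Transfer function: H(jω) = 1/(1 + jωRC).
Step 3 — Denominator: 1 + jωRC = 1 + j·678.6·2860·6.36e-07 = 1 + j1.234.
Step 4 — H = 0.3963 - j0.4891.
Step 5 — Magnitude: |H| = 0.6295 (-4.0 dB); phase: φ = -51.0°.

|H| = 0.6295 (-4.0 dB), φ = -51.0°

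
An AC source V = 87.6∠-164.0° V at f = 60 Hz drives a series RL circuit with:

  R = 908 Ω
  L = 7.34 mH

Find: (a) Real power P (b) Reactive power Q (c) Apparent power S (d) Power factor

Step 1 — Angular frequency: ω = 2π·f = 2π·60 = 377 rad/s.
Step 2 — Component impedances:
  R: Z = R = 908 Ω
  L: Z = jωL = j·377·0.00734 = 0 + j2.767 Ω
Step 3 — Series combination: Z_total = R + L = 908 + j2.767 Ω = 908∠0.2° Ω.
Step 4 — Source phasor: V = 87.6∠-164.0° V = -84.21 - j24.15 V.
Step 5 — Current: I = V / Z = -0.09282 - j0.02631 A = 0.09648∠-164.2° A.
Step 6 — Complex power: S = V·I* = 8.451 + j0.02575 VA.
Step 7 — Real power: P = Re(S) = 8.451 W.
Step 8 — Reactive power: Q = Im(S) = 0.02575 VAR.
Step 9 — Apparent power: |S| = 8.451 VA.
Step 10 — Power factor: PF = P/|S| = 1 (lagging).

(a) P = 8.451 W  (b) Q = 0.02575 VAR  (c) S = 8.451 VA  (d) PF = 1 (lagging)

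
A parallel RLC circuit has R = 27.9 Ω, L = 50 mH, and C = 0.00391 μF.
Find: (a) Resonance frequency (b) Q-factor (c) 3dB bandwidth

Step 1 — Resonance: ω₀ = 1/√(LC) = 1/√(0.05·3.91e-09) = 7.152e+04 rad/s.
Step 2 — f₀ = ω₀/(2π) = 1.138e+04 Hz.
Step 3 — Parallel Q: Q = R/(ω₀L) = 27.9/(7.152e+04·0.05) = 0.007802.
Step 4 — Bandwidth: Δω = ω₀/Q = 9.167e+06 rad/s; BW = Δω/(2π) = 1.459e+06 Hz.

(a) f₀ = 1.138e+04 Hz  (b) Q = 0.007802  (c) BW = 1.459e+06 Hz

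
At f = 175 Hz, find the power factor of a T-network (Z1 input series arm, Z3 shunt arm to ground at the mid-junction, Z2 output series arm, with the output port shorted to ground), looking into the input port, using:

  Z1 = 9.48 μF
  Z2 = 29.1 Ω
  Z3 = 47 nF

Step 1 — Angular frequency: ω = 2π·f = 2π·175 = 1100 rad/s.
Step 2 — Component impedances:
  Z1: Z = 1/(jωC) = -j/(ω·C) = 0 - j95.93 Ω
  Z2: Z = R = 29.1 Ω
  Z3: Z = 1/(jωC) = -j/(ω·C) = 0 - j1.935e+04 Ω
Step 3 — With the output port shorted to ground, the output series arm Z2 runs from the junction to ground; the shunt arm Z3 also runs from the junction to ground. They appear in parallel: Z3 || Z2 = 29.1 - j0.04376 Ω.
Step 4 — Series with input arm Z1: Z_in = Z1 + (Z3 || Z2) = 29.1 - j95.98 Ω = 100.3∠-73.1° Ω.
Step 5 — Power factor: PF = cos(φ) = Re(Z)/|Z| = 29.1/100.29 = 0.2902.
Step 6 — Type: Im(Z) = -95.98 ⇒ leading (phase φ = -73.1°).

PF = 0.2902 (leading, φ = -73.1°)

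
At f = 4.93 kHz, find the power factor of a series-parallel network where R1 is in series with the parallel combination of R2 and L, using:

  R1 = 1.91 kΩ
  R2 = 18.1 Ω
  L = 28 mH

Step 1 — Angular frequency: ω = 2π·f = 2π·4930 = 3.098e+04 rad/s.
Step 2 — Component impedances:
  R1: Z = R = 1910 Ω
  R2: Z = R = 18.1 Ω
  L: Z = jωL = j·3.098e+04·0.028 = 0 + j867.3 Ω
Step 3 — Parallel branch: R2 || L = 1/(1/R2 + 1/L) = 18.09 + j0.3776 Ω.
Step 4 — Series with R1: Z_total = R1 + (R2 || L) = 1928 + j0.3776 Ω = 1928∠0.0° Ω.
Step 5 — Power factor: PF = cos(φ) = Re(Z)/|Z| = 1928/1928 = 1.
Step 6 — Type: Im(Z) = 0.3776 ⇒ lagging (phase φ = 0.0°).

PF = 1 (lagging, φ = 0.0°)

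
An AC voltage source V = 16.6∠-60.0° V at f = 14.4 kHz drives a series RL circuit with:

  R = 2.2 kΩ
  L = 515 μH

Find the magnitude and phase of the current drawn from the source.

Step 1 — Angular frequency: ω = 2π·f = 2π·1.44e+04 = 9.048e+04 rad/s.
Step 2 — Component impedances:
  R: Z = R = 2200 Ω
  L: Z = jωL = j·9.048e+04·0.000515 = 0 + j46.6 Ω
Step 3 — Series combination: Z_total = R + L = 2200 + j46.6 Ω = 2200∠1.2° Ω.
Step 4 — Source phasor: V = 16.6∠-60.0° V = 8.3 - j14.38 V.
Step 5 — Ohm's law: I = V / Z_total = (8.3 - j14.38) / (2200 + j46.6) = 0.003633 - j0.006611 A.
Step 6 — Convert to polar: |I| = 0.007544 A, ∠I = -61.2°.

I = 0.007544∠-61.2° A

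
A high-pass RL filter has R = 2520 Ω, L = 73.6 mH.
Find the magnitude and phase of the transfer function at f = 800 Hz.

Step 1 — Angular frequency: ω = 2π·800 = 5027 rad/s.
Step 2 — Transfer function: H(jω) = jωL/(R + jωL).
Step 3 — Numerator jωL = j·370; denominator R + jωL = 2520 + j370.
Step 4 — H = 0.0211 + j0.1437.
Step 5 — Magnitude: |H| = 0.1453 (-16.8 dB); phase: φ = 81.6°.

|H| = 0.1453 (-16.8 dB), φ = 81.6°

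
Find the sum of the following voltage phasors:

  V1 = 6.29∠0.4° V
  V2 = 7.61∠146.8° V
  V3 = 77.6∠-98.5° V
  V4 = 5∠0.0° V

Step 1 — Convert each phasor to rectangular form:
  V1 = 6.29·(cos(0.4°) + j·sin(0.4°)) = 6.29 + j0.04391 V
  V2 = 7.61·(cos(146.8°) + j·sin(146.8°)) = -6.368 + j4.167 V
  V3 = 77.6·(cos(-98.5°) + j·sin(-98.5°)) = -11.47 - j76.75 V
  V4 = 5·(cos(0.0°) + j·sin(0.0°)) = 5 V
Step 2 — Sum components: V_total = -6.548 - j72.54 V.
Step 3 — Convert to polar: |V_total| = 72.83 V, ∠V_total = -95.2°.

V_total = 72.83∠-95.2° V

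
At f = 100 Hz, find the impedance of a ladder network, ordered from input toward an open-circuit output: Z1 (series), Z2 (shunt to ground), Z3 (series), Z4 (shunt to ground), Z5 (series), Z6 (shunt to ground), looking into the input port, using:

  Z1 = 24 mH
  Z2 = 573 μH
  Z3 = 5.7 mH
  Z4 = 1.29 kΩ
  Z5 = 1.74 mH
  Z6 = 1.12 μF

Step 1 — Angular frequency: ω = 2π·f = 2π·100 = 628.3 rad/s.
Step 2 — Component impedances:
  Z1: Z = jωL = j·628.3·0.024 = 0 + j15.08 Ω
  Z2: Z = jωL = j·628.3·0.000573 = 0 + j0.36 Ω
  Z3: Z = jωL = j·628.3·0.0057 = 0 + j3.581 Ω
  Z4: Z = R = 1290 Ω
  Z5: Z = jωL = j·628.3·0.00174 = 0 + j1.093 Ω
  Z6: Z = 1/(jωC) = -j/(ω·C) = 0 - j1421 Ω
Step 3 — Ladder network (open output): work backward from the far end, alternating series and parallel combinations. Z_in = 0.000101 + j15.44 Ω = 15.44∠90.0° Ω.

Z = 0.000101 + j15.44 Ω = 15.44∠90.0° Ω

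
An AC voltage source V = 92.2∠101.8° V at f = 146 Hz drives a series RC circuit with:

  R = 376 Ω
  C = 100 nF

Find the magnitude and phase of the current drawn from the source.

Step 1 — Angular frequency: ω = 2π·f = 2π·146 = 917.3 rad/s.
Step 2 — Component impedances:
  R: Z = R = 376 Ω
  C: Z = 1/(jωC) = -j/(ω·C) = 0 - j1.09e+04 Ω
Step 3 — Series combination: Z_total = R + C = 376 - j1.09e+04 Ω = 1.091e+04∠-88.0° Ω.
Step 4 — Source phasor: V = 92.2∠101.8° V = -18.85 + j90.25 V.
Step 5 — Ohm's law: I = V / Z_total = (-18.85 + j90.25) / (376 - j1.09e+04) = -0.008329 - j0.001442 A.
Step 6 — Convert to polar: |I| = 0.008453 A, ∠I = -170.2°.

I = 0.008453∠-170.2° A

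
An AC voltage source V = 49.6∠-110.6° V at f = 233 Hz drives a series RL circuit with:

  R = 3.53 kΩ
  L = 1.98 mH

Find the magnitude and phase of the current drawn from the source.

Step 1 — Angular frequency: ω = 2π·f = 2π·233 = 1464 rad/s.
Step 2 — Component impedances:
  R: Z = R = 3530 Ω
  L: Z = jωL = j·1464·0.00198 = 0 + j2.899 Ω
Step 3 — Series combination: Z_total = R + L = 3530 + j2.899 Ω = 3530∠0.0° Ω.
Step 4 — Source phasor: V = 49.6∠-110.6° V = -17.45 - j46.43 V.
Step 5 — Ohm's law: I = V / Z_total = (-17.45 - j46.43) / (3530 + j2.899) = -0.004955 - j0.01315 A.
Step 6 — Convert to polar: |I| = 0.01405 A, ∠I = -110.6°.

I = 0.01405∠-110.6° A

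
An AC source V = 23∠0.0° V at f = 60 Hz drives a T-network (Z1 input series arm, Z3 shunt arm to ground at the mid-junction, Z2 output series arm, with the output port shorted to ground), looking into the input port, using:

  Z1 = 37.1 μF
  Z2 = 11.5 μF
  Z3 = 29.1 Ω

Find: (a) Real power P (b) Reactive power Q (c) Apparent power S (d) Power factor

Step 1 — Angular frequency: ω = 2π·f = 2π·60 = 377 rad/s.
Step 2 — Component impedances:
  Z1: Z = 1/(jωC) = -j/(ω·C) = 0 - j71.5 Ω
  Z2: Z = 1/(jωC) = -j/(ω·C) = 0 - j230.7 Ω
  Z3: Z = R = 29.1 Ω
Step 3 — With the output port shorted to ground, the output series arm Z2 runs from the junction to ground; the shunt arm Z3 also runs from the junction to ground. They appear in parallel: Z3 || Z2 = 28.64 - j3.614 Ω.
Step 4 — Series with input arm Z1: Z_in = Z1 + (Z3 || Z2) = 28.64 - j75.11 Ω = 80.39∠-69.1° Ω.
Step 5 — Source phasor: V = 23∠0.0° V = 23 V.
Step 6 — Current: I = V / Z = 0.1019 + j0.2673 A = 0.2861∠69.1° A.
Step 7 — Complex power: S = V·I* = 2.345 - j6.149 VA.
Step 8 — Real power: P = Re(S) = 2.345 W.
Step 9 — Reactive power: Q = Im(S) = -6.149 VAR.
Step 10 — Apparent power: |S| = 6.581 VA.
Step 11 — Power factor: PF = P/|S| = 0.3563 (leading).

(a) P = 2.345 W  (b) Q = -6.149 VAR  (c) S = 6.581 VA  (d) PF = 0.3563 (leading)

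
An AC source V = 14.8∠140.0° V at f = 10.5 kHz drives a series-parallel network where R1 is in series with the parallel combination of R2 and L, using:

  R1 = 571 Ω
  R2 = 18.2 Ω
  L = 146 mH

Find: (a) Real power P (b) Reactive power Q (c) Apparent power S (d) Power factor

Step 1 — Angular frequency: ω = 2π·f = 2π·1.05e+04 = 6.597e+04 rad/s.
Step 2 — Component impedances:
  R1: Z = R = 571 Ω
  R2: Z = R = 18.2 Ω
  L: Z = jωL = j·6.597e+04·0.146 = 0 + j9632 Ω
Step 3 — Parallel branch: R2 || L = 1/(1/R2 + 1/L) = 18.2 + j0.03439 Ω.
Step 4 — Series with R1: Z_total = R1 + (R2 || L) = 589.2 + j0.03439 Ω = 589.2∠0.0° Ω.
Step 5 — Source phasor: V = 14.8∠140.0° V = -11.34 + j9.513 V.
Step 6 — Current: I = V / Z = -0.01924 + j0.01615 A = 0.02512∠140.0° A.
Step 7 — Complex power: S = V·I* = 0.3718 + j2.17e-05 VA.
Step 8 — Real power: P = Re(S) = 0.3718 W.
Step 9 — Reactive power: Q = Im(S) = 2.17e-05 VAR.
Step 10 — Apparent power: |S| = 0.3718 VA.
Step 11 — Power factor: PF = P/|S| = 1 (lagging).

(a) P = 0.3718 W  (b) Q = 2.17e-05 VAR  (c) S = 0.3718 VA  (d) PF = 1 (lagging)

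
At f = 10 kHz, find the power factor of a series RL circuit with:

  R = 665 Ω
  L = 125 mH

Step 1 — Angular frequency: ω = 2π·f = 2π·1e+04 = 6.283e+04 rad/s.
Step 2 — Component impedances:
  R: Z = R = 665 Ω
  L: Z = jωL = j·6.283e+04·0.125 = 0 + j7854 Ω
Step 3 — Series combination: Z_total = R + L = 665 + j7854 Ω = 7882∠85.2° Ω.
Step 4 — Power factor: PF = cos(φ) = Re(Z)/|Z| = 665/7882 = 0.08437.
Step 5 — Type: Im(Z) = 7854 ⇒ lagging (phase φ = 85.2°).

PF = 0.08437 (lagging, φ = 85.2°)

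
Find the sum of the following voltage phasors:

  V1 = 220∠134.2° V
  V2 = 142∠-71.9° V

Step 1 — Convert each phasor to rectangular form:
  V1 = 220·(cos(134.2°) + j·sin(134.2°)) = -153.4 + j157.7 V
  V2 = 142·(cos(-71.9°) + j·sin(-71.9°)) = 44.12 - j135 V
Step 2 — Sum components: V_total = -109.3 + j22.75 V.
Step 3 — Convert to polar: |V_total| = 111.6 V, ∠V_total = 168.2°.

V_total = 111.6∠168.2° V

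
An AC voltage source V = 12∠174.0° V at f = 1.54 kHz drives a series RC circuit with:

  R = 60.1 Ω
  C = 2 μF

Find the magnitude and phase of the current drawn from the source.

Step 1 — Angular frequency: ω = 2π·f = 2π·1540 = 9676 rad/s.
Step 2 — Component impedances:
  R: Z = R = 60.1 Ω
  C: Z = 1/(jωC) = -j/(ω·C) = 0 - j51.67 Ω
Step 3 — Series combination: Z_total = R + C = 60.1 - j51.67 Ω = 79.26∠-40.7° Ω.
Step 4 — Source phasor: V = 12∠174.0° V = -11.93 + j1.254 V.
Step 5 — Ohm's law: I = V / Z_total = (-11.93 + j1.254) / (60.1 - j51.67) = -0.1245 - j0.08616 A.
Step 6 — Convert to polar: |I| = 0.1514 A, ∠I = -145.3°.

I = 0.1514∠-145.3° A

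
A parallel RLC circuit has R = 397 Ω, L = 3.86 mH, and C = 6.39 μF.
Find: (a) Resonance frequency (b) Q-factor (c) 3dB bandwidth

Step 1 — Resonance: ω₀ = 1/√(LC) = 1/√(0.00386·6.39e-06) = 6367 rad/s.
Step 2 — f₀ = ω₀/(2π) = 1013 Hz.
Step 3 — Parallel Q: Q = R/(ω₀L) = 397/(6367·0.00386) = 16.15.
Step 4 — Bandwidth: Δω = ω₀/Q = 394.2 rad/s; BW = Δω/(2π) = 62.74 Hz.

(a) f₀ = 1013 Hz  (b) Q = 16.15  (c) BW = 62.74 Hz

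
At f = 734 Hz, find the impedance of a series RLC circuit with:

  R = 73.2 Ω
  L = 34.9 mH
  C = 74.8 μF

Step 1 — Angular frequency: ω = 2π·f = 2π·734 = 4612 rad/s.
Step 2 — Component impedances:
  R: Z = R = 73.2 Ω
  L: Z = jωL = j·4612·0.0349 = 0 + j161 Ω
  C: Z = 1/(jωC) = -j/(ω·C) = 0 - j2.899 Ω
Step 3 — Series combination: Z_total = R + L + C = 73.2 + j158.1 Ω = 174.2∠65.1° Ω.

Z = 73.2 + j158.1 Ω = 174.2∠65.1° Ω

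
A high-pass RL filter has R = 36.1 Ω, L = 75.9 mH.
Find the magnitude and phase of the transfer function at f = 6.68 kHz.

Step 1 — Angular frequency: ω = 2π·6680 = 4.197e+04 rad/s.
Step 2 — Transfer function: H(jω) = jωL/(R + jωL).
Step 3 — Numerator jωL = j·3186; denominator R + jωL = 36.1 + j3186.
Step 4 — H = 0.9999 + j0.01133.
Step 5 — Magnitude: |H| = 0.9999 (-0.0 dB); phase: φ = 0.6°.

|H| = 0.9999 (-0.0 dB), φ = 0.6°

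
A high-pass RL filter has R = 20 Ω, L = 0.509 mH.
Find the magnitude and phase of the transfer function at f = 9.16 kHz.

Step 1 — Angular frequency: ω = 2π·9160 = 5.755e+04 rad/s.
Step 2 — Transfer function: H(jω) = jωL/(R + jωL).
Step 3 — Numerator jωL = j·29.29; denominator R + jωL = 20 + j29.29.
Step 4 — H = 0.6821 + j0.4657.
Step 5 — Magnitude: |H| = 0.8259 (-1.7 dB); phase: φ = 34.3°.

|H| = 0.8259 (-1.7 dB), φ = 34.3°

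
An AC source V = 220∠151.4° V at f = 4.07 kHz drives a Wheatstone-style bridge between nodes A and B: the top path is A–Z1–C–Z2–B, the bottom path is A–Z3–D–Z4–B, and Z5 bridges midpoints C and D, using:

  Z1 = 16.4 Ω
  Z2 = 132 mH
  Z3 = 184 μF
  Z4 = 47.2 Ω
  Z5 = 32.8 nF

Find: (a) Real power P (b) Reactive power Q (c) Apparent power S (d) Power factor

Step 1 — Angular frequency: ω = 2π·f = 2π·4070 = 2.557e+04 rad/s.
Step 2 — Component impedances:
  Z1: Z = R = 16.4 Ω
  Z2: Z = jωL = j·2.557e+04·0.132 = 0 + j3376 Ω
  Z3: Z = 1/(jωC) = -j/(ω·C) = 0 - j0.2125 Ω
  Z4: Z = R = 47.2 Ω
  Z5: Z = 1/(jωC) = -j/(ω·C) = 0 - j1192 Ω
Step 3 — Bridge requires nodal analysis (the Z5 bridge couples midpoints C and D, so the two paths cannot be reduced to a simple series/parallel combination). Setting node B to ground and injecting 1 A at node A, the 3-node admittance system at A, C, D solves to V_A = Z_AB = 47.19 + j0.4474 Ω = 47.2∠0.5° Ω.
Step 4 — Source phasor: V = 220∠151.4° V = -193.2 + j105.3 V.
Step 5 — Current: I = V / Z = -4.071 + j2.27 A = 4.661∠150.9° A.
Step 6 — Complex power: S = V·I* = 1025 + j9.721 VA.
Step 7 — Real power: P = Re(S) = 1025 W.
Step 8 — Reactive power: Q = Im(S) = 9.721 VAR.
Step 9 — Apparent power: |S| = 1026 VA.
Step 10 — Power factor: PF = P/|S| = 1 (lagging).

(a) P = 1025 W  (b) Q = 9.721 VAR  (c) S = 1026 VA  (d) PF = 1 (lagging)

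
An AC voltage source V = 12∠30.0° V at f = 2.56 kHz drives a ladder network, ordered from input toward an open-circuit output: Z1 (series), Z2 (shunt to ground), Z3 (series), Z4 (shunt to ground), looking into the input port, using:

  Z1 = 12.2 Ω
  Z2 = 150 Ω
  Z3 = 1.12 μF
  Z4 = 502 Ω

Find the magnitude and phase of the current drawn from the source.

Step 1 — Angular frequency: ω = 2π·f = 2π·2560 = 1.608e+04 rad/s.
Step 2 — Component impedances:
  Z1: Z = R = 12.2 Ω
  Z2: Z = R = 150 Ω
  Z3: Z = 1/(jωC) = -j/(ω·C) = 0 - j55.51 Ω
  Z4: Z = R = 502 Ω
Step 3 — Ladder network (open output): work backward from the far end, alternating series and parallel combinations. Z_in = 127.9 - j2.917 Ω = 128∠-1.3° Ω.
Step 4 — Source phasor: V = 12∠30.0° V = 10.39 + j6 V.
Step 5 — Ohm's law: I = V / Z_total = (10.39 + j6) / (127.9 - j2.917) = 0.08012 + j0.04872 A.
Step 6 — Convert to polar: |I| = 0.09377 A, ∠I = 31.3°.

I = 0.09377∠31.3° A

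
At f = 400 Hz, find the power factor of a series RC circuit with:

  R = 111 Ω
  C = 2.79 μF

Step 1 — Angular frequency: ω = 2π·f = 2π·400 = 2513 rad/s.
Step 2 — Component impedances:
  R: Z = R = 111 Ω
  C: Z = 1/(jωC) = -j/(ω·C) = 0 - j142.6 Ω
Step 3 — Series combination: Z_total = R + C = 111 - j142.6 Ω = 180.7∠-52.1° Ω.
Step 4 — Power factor: PF = cos(φ) = Re(Z)/|Z| = 111/180.72 = 0.6142.
Step 5 — Type: Im(Z) = -142.6 ⇒ leading (phase φ = -52.1°).

PF = 0.6142 (leading, φ = -52.1°)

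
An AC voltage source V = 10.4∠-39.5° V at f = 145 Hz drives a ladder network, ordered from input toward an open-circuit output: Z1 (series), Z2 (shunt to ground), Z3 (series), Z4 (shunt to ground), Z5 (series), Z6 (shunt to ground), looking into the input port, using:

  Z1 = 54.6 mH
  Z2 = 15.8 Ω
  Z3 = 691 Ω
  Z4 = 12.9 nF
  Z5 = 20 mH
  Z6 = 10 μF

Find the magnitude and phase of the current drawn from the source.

Step 1 — Angular frequency: ω = 2π·f = 2π·145 = 911.1 rad/s.
Step 2 — Component impedances:
  Z1: Z = jωL = j·911.1·0.0546 = 0 + j49.74 Ω
  Z2: Z = R = 15.8 Ω
  Z3: Z = R = 691 Ω
  Z4: Z = 1/(jωC) = -j/(ω·C) = 0 - j8.509e+04 Ω
  Z5: Z = jωL = j·911.1·0.02 = 0 + j18.22 Ω
  Z6: Z = 1/(jωC) = -j/(ω·C) = 0 - j109.8 Ω
Step 3 — Ladder network (open output): work backward from the far end, alternating series and parallel combinations. Z_in = 15.45 + j49.7 Ω = 52.05∠72.7° Ω.
Step 4 — Source phasor: V = 10.4∠-39.5° V = 8.025 - j6.615 V.
Step 5 — Ohm's law: I = V / Z_total = (8.025 - j6.615) / (15.45 + j49.7) = -0.07559 - j0.185 A.
Step 6 — Convert to polar: |I| = 0.1998 A, ∠I = -112.2°.

I = 0.1998∠-112.2° A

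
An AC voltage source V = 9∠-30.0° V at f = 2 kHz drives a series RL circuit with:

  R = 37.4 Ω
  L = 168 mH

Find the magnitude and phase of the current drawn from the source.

Step 1 — Angular frequency: ω = 2π·f = 2π·2000 = 1.257e+04 rad/s.
Step 2 — Component impedances:
  R: Z = R = 37.4 Ω
  L: Z = jωL = j·1.257e+04·0.168 = 0 + j2111 Ω
Step 3 — Series combination: Z_total = R + L = 37.4 + j2111 Ω = 2111∠89.0° Ω.
Step 4 — Source phasor: V = 9∠-30.0° V = 7.794 - j4.5 V.
Step 5 — Ohm's law: I = V / Z_total = (7.794 - j4.5) / (37.4 + j2111) = -0.002065 - j0.003729 A.
Step 6 — Convert to polar: |I| = 0.004262 A, ∠I = -119.0°.

I = 0.004262∠-119.0° A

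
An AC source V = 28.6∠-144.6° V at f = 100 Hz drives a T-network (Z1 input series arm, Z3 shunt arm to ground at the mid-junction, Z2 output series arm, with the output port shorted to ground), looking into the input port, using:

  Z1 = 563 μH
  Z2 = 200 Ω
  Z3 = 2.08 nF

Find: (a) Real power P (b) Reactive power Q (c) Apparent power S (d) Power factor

Step 1 — Angular frequency: ω = 2π·f = 2π·100 = 628.3 rad/s.
Step 2 — Component impedances:
  Z1: Z = jωL = j·628.3·0.000563 = 0 + j0.3537 Ω
  Z2: Z = R = 200 Ω
  Z3: Z = 1/(jωC) = -j/(ω·C) = 0 - j7.652e+05 Ω
Step 3 — With the output port shorted to ground, the output series arm Z2 runs from the junction to ground; the shunt arm Z3 also runs from the junction to ground. They appear in parallel: Z3 || Z2 = 200 - j0.05228 Ω.
Step 4 — Series with input arm Z1: Z_in = Z1 + (Z3 || Z2) = 200 + j0.3015 Ω = 200∠0.1° Ω.
Step 5 — Source phasor: V = 28.6∠-144.6° V = -23.31 - j16.57 V.
Step 6 — Current: I = V / Z = -0.1167 - j0.08266 A = 0.143∠-144.7° A.
Step 7 — Complex power: S = V·I* = 4.09 + j0.006165 VA.
Step 8 — Real power: P = Re(S) = 4.09 W.
Step 9 — Reactive power: Q = Im(S) = 0.006165 VAR.
Step 10 — Apparent power: |S| = 4.09 VA.
Step 11 — Power factor: PF = P/|S| = 1 (lagging).

(a) P = 4.09 W  (b) Q = 0.006165 VAR  (c) S = 4.09 VA  (d) PF = 1 (lagging)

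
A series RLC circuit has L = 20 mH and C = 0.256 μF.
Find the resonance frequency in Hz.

Step 1 — Resonance condition Im(Z)=0 gives ω₀ = 1/√(LC).
Step 2 — ω₀ = 1/√(0.02·2.56e-07) = 1.398e+04 rad/s.
Step 3 — f₀ = ω₀/(2π) = 2224 Hz.

f₀ = 2224 Hz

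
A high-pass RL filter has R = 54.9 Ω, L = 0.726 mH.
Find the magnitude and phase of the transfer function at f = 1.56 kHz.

Step 1 — Angular frequency: ω = 2π·1560 = 9802 rad/s.
Step 2 — Transfer function: H(jω) = jωL/(R + jωL).
Step 3 — Numerator jωL = j·7.116; denominator R + jωL = 54.9 + j7.116.
Step 4 — H = 0.01652 + j0.1275.
Step 5 — Magnitude: |H| = 0.1285 (-17.8 dB); phase: φ = 82.6°.

|H| = 0.1285 (-17.8 dB), φ = 82.6°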